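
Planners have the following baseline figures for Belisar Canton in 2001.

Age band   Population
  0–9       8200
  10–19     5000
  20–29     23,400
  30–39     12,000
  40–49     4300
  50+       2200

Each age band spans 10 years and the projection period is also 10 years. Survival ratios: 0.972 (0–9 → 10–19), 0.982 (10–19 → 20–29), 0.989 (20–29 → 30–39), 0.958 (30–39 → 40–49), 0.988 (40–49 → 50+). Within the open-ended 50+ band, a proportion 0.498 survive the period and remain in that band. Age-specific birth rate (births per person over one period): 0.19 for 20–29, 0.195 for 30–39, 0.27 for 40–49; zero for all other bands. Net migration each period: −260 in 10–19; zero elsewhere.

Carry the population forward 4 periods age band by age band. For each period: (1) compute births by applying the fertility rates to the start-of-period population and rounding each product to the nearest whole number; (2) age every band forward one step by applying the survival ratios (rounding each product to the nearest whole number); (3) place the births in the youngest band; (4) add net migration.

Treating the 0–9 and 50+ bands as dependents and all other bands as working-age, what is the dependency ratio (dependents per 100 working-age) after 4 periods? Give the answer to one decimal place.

Let band 1 be 0–9 through band 6 = 50+.
[period 1]
Births: 23400 × 0.19 = 4446 ; 12000 × 0.195 = 2340 ; 4300 × 0.27 = 1161 → total 7947
Band 2: 8200 × 0.972 = 7970
Band 3: 5000 × 0.982 = 4910
Band 4: 23400 × 0.989 = 23143
Band 5: 12000 × 0.958 = 11496
Band 6: 4300 × 0.988 + 2200 × 0.498 = 4248 + 1096 = 5344
Net migration: Band 2 − 260 → 7710
Giving 7947 / 7710 / 4910 / 23143 / 11496 / 5344.
[period 2]
Births: 4910 × 0.19 = 933 ; 23143 × 0.195 = 4513 ; 11496 × 0.27 = 3104 → total 8550
Band 2: 7947 × 0.972 = 7724
Band 3: 7710 × 0.982 = 7571
Band 4: 4910 × 0.989 = 4856
Band 5: 23143 × 0.958 = 22171
Band 6: 11496 × 0.988 + 5344 × 0.498 = 11358 + 2661 = 14019
Net migration: Band 2 − 260 → 7464
Giving 8550 / 7464 / 7571 / 4856 / 22171 / 14019.
[period 3]
Births: 7571 × 0.19 = 1438 ; 4856 × 0.195 = 947 ; 22171 × 0.27 = 5986 → total 8371
Band 2: 8550 × 0.972 = 8311
Band 3: 7464 × 0.982 = 7330
Band 4: 7571 × 0.989 = 7488
Band 5: 4856 × 0.958 = 4652
Band 6: 22171 × 0.988 + 14019 × 0.498 = 21905 + 6981 = 28886
Net migration: Band 2 − 260 → 8051
Giving 8371 / 8051 / 7330 / 7488 / 4652 / 28886.
[period 4]
Births: 7330 × 0.19 = 1393 ; 7488 × 0.195 = 1460 ; 4652 × 0.27 = 1256 → total 4109
Band 2: 8371 × 0.972 = 8137
Band 3: 8051 × 0.982 = 7906
Band 4: 7330 × 0.989 = 7249
Band 5: 7488 × 0.958 = 7174
Band 6: 4652 × 0.988 + 28886 × 0.498 = 4596 + 14385 = 18981
Net migration: Band 2 − 260 → 7877
Giving 4109 / 7877 / 7906 / 7249 / 7174 / 18981.
Dependents (band 0–9 + band 50+) = 4109 + 18981 = 23090; working-age = 30206; ratio = 23090/30206 × 100 = 76.4

76.4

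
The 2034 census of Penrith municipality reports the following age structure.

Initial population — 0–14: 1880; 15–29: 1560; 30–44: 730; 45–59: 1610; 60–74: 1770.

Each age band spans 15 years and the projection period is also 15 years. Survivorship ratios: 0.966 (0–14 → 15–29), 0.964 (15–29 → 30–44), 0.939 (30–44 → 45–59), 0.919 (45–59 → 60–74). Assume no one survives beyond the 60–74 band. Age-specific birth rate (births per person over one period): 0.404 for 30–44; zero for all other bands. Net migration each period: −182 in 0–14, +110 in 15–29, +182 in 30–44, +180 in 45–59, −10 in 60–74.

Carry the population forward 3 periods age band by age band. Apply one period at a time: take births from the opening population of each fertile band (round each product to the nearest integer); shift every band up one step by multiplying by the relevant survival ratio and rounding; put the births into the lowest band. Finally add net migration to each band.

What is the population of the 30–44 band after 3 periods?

393

Period 1:
Births: 730 * 0.404 = 295
15–29: 1880 * 0.966 = 1816
30–44: 1560 * 0.964 = 1504
45–59: 730 * 0.939 = 685
60–74: 1610 * 0.919 = 1480
Net migration: 0–14 − 182 → 113; 15–29 + 110 → 1926; 30–44 + 182 → 1686; 45–59 + 180 → 865; 60–74 − 10 → 1470
Giving 113 / 1926 / 1686 / 865 / 1470.
Period 2:
Births: 1686 * 0.404 = 681
15–29: 113 * 0.966 = 109
30–44: 1926 * 0.964 = 1857
45–59: 1686 * 0.939 = 1583
60–74: 865 * 0.919 = 795
Net migration: 0–14 − 182 → 499; 15–29 + 110 → 219; 30–44 + 182 → 2039; 45–59 + 180 → 1763; 60–74 − 10 → 785
Giving 499 / 219 / 2039 / 1763 / 785.
Period 3:
Births: 2039 * 0.404 = 824
15–29: 499 * 0.966 = 482
30–44: 219 * 0.964 = 211
45–59: 2039 * 0.939 = 1915
60–74: 1763 * 0.919 = 1620
Net migration: 0–14 − 182 → 642; 15–29 + 110 → 592; 30–44 + 182 → 393; 45–59 + 180 → 2095; 60–74 − 10 → 1610
Giving 642 / 592 / 393 / 2095 / 1610.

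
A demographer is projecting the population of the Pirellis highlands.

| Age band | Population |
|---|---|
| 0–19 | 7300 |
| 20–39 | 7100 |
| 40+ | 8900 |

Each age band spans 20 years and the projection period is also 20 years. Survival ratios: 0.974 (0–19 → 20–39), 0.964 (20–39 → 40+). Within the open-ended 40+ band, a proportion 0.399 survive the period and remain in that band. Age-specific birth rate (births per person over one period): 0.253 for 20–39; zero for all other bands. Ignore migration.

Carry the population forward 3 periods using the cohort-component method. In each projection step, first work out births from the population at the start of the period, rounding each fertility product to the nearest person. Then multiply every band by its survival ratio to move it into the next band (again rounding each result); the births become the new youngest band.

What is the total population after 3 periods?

(Groups numbered youngest = 1 to oldest = 3.)
[period 1]
Births: 7100 * 0.253 = 1796
Group 2: 7300 * 0.974 = 7110
Group 3: 7100 * 0.964 + 8900 * 0.399 = 6844 + 3551 = 10395
End of period: [1796, 7110, 10395]
[period 2]
Births: 7110 * 0.253 = 1799
Group 2: 1796 * 0.974 = 1749
Group 3: 7110 * 0.964 + 10395 * 0.399 = 6854 + 4148 = 11002
End of period: [1799, 1749, 11002]
[period 3]
Births: 1749 * 0.253 = 442
Group 2: 1799 * 0.974 = 1752
Group 3: 1749 * 0.964 + 11002 * 0.399 = 1686 + 4390 = 6076
End of period: [442, 1752, 6076]
Total after period 3: 442 + 1752 + 6076 = 8270

8270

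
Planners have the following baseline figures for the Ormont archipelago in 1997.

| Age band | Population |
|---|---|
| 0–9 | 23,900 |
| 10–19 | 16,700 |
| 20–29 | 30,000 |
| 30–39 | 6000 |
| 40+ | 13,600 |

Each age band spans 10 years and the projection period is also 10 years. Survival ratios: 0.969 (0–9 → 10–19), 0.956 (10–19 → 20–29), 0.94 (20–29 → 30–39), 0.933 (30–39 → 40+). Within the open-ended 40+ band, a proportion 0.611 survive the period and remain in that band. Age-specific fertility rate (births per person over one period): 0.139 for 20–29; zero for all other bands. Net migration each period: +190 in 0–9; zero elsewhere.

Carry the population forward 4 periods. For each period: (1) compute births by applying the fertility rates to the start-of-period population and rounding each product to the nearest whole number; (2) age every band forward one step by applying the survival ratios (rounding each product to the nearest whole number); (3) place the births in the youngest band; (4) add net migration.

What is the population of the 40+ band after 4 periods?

Let band 1 be 0–9 through band 5 = 40+.
After projecting period 1:
Births: 30000 × 0.139 = 4170
Band 2: 23900 × 0.969 = 23159
Band 3: 16700 × 0.956 = 15965
Band 4: 30000 × 0.94 = 28200
Band 5: 6000 × 0.933 + 13600 × 0.611 = 5598 + 8310 = 13908
Net migration: Band 1 + 190 → 4360
End of period: [4360, 23159, 15965, 28200, 13908]
After projecting period 2:
Births: 15965 × 0.139 = 2219
Band 2: 4360 × 0.969 = 4225
Band 3: 23159 × 0.956 = 22140
Band 4: 15965 × 0.94 = 15007
Band 5: 28200 × 0.933 + 13908 × 0.611 = 26311 + 8498 = 34809
Net migration: Band 1 + 190 → 2409
End of period: [2409, 4225, 22140, 15007, 34809]
After projecting period 3:
Births: 22140 × 0.139 = 3077
Band 2: 2409 × 0.969 = 2334
Band 3: 4225 × 0.956 = 4039
Band 4: 22140 × 0.94 = 20812
Band 5: 15007 × 0.933 + 34809 × 0.611 = 14002 + 21268 = 35270
Net migration: Band 1 + 190 → 3267
End of period: [3267, 2334, 4039, 20812, 35270]
After projecting period 4:
Births: 4039 × 0.139 = 561
Band 2: 3267 × 0.969 = 3166
Band 3: 2334 × 0.956 = 2231
Band 4: 4039 × 0.94 = 3797
Band 5: 20812 × 0.933 + 35270 × 0.611 = 19418 + 21550 = 40968
Net migration: Band 1 + 190 → 751
End of period: [751, 3166, 2231, 3797, 40968]

40968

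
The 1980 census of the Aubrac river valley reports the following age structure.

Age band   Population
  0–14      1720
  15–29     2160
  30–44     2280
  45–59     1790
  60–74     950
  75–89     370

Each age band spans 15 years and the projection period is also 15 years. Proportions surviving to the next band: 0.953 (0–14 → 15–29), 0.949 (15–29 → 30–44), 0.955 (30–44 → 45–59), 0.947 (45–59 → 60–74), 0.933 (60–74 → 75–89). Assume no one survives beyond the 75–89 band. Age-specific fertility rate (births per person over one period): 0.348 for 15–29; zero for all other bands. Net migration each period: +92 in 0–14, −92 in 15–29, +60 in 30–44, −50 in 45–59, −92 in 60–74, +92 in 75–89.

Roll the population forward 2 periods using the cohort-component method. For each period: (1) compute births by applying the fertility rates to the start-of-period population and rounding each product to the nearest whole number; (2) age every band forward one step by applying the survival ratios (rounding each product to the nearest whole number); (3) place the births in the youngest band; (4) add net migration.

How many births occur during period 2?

Period 1.
Births: 2160 × 0.348 = 752
15–29: 1720 × 0.953 = 1639
30–44: 2160 × 0.949 = 2050
45–59: 2280 × 0.955 = 2177
60–74: 1790 × 0.947 = 1695
75–89: 950 × 0.933 = 886
Net migration: 0–14 + 92 → 844; 15–29 − 92 → 1547; 30–44 + 60 → 2110; 45–59 − 50 → 2127; 60–74 − 92 → 1603; 75–89 + 92 → 978
End of period: [844, 1547, 2110, 2127, 1603, 978]
Period 2.
Births: 1547 × 0.348 = 538
15–29: 844 × 0.953 = 804
30–44: 1547 × 0.949 = 1468
45–59: 2110 × 0.955 = 2015
60–74: 2127 × 0.947 = 2014
75–89: 1603 × 0.933 = 1496
Net migration: 0–14 + 92 → 630; 15–29 − 92 → 712; 30–44 + 60 → 1528; 45–59 − 50 → 1965; 60–74 − 92 → 1922; 75–89 + 92 → 1588
End of period: [630, 712, 1528, 1965, 1922, 1588]

538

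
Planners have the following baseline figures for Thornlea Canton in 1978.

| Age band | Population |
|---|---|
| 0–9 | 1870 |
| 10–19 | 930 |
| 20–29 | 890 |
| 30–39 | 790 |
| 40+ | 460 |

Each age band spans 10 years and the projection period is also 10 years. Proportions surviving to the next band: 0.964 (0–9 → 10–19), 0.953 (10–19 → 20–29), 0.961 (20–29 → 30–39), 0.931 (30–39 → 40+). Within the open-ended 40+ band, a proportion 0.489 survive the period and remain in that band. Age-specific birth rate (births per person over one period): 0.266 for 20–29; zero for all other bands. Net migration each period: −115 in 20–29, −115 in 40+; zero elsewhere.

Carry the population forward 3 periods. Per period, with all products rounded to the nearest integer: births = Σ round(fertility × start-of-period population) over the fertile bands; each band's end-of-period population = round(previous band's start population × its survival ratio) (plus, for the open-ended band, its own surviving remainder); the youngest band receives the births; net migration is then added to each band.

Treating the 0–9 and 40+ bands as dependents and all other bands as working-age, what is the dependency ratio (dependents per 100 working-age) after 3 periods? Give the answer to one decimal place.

83.5

Numbering the groups 1..5 from youngest to oldest:
After projecting period 1:
Births: 890 * 0.266 = 237
Group 2: 1870 * 0.964 = 1803
Group 3: 930 * 0.953 = 886
Group 4: 890 * 0.961 = 855
Group 5: 790 * 0.931 + 460 * 0.489 = 735 + 225 = 960
Net migration: Group 3 − 115 → 771; Group 5 − 115 → 845
→ [237, 1803, 771, 855, 845]
After projecting period 2:
Births: 771 * 0.266 = 205
Group 2: 237 * 0.964 = 228
Group 3: 1803 * 0.953 = 1718
Group 4: 771 * 0.961 = 741
Group 5: 855 * 0.931 + 845 * 0.489 = 796 + 413 = 1209
Net migration: Group 3 − 115 → 1603; Group 5 − 115 → 1094
→ [205, 228, 1603, 741, 1094]
After projecting period 3:
Births: 1603 * 0.266 = 426
Group 2: 205 * 0.964 = 198
Group 3: 228 * 0.953 = 217
Group 4: 1603 * 0.961 = 1540
Group 5: 741 * 0.931 + 1094 * 0.489 = 690 + 535 = 1225
Net migration: Group 3 − 115 → 102; Group 5 − 115 → 1110
→ [426, 198, 102, 1540, 1110]
Dependents (band 0–9 + band 40+) = 426 + 1110 = 1536; working-age = 1840; ratio = 1536/1840 × 100 = 83.5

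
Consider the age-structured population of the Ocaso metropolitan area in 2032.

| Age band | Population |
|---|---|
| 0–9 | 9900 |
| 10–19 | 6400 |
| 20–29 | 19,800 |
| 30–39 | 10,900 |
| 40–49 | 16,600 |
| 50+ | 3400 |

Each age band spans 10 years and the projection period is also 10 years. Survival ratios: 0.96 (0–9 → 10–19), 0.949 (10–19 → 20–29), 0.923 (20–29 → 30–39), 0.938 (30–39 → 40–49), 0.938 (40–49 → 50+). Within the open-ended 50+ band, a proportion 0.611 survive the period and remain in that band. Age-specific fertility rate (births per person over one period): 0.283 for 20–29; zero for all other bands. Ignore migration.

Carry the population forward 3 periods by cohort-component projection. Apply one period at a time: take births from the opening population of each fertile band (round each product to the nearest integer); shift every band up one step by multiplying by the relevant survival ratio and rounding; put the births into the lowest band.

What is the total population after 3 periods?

Let group 1 be 0–9 through group 6 = 50+.
Period 1:
Births: 19800 × 0.283 = 5603
Group 2: 9900 × 0.96 = 9504
Group 3: 6400 × 0.949 = 6074
Group 4: 19800 × 0.923 = 18275
Group 5: 10900 × 0.938 = 10224
Group 6: 16600 × 0.938 + 3400 × 0.611 = 15571 + 2077 = 17648
Population now: 0–9=5603, 10–19=9504, 20–29=6074, 30–39=18275, 40–49=10224, 50+=17648
Period 2:
Births: 6074 × 0.283 = 1719
Group 2: 5603 × 0.96 = 5379
Group 3: 9504 × 0.949 = 9019
Group 4: 6074 × 0.923 = 5606
Group 5: 18275 × 0.938 = 17142
Group 6: 10224 × 0.938 + 17648 × 0.611 = 9590 + 10783 = 20373
Population now: 0–9=1719, 10–19=5379, 20–29=9019, 30–39=5606, 40–49=17142, 50+=20373
Period 3:
Births: 9019 × 0.283 = 2552
Group 2: 1719 × 0.96 = 1650
Group 3: 5379 × 0.949 = 5105
Group 4: 9019 × 0.923 = 8325
Group 5: 5606 × 0.938 = 5258
Group 6: 17142 × 0.938 + 20373 × 0.611 = 16079 + 12448 = 28527
Population now: 0–9=2552, 10–19=1650, 20–29=5105, 30–39=8325, 40–49=5258, 50+=28527
Total after period 3: 2552 + 1650 + 5105 + 8325 + 5258 + 28527 = 51417

51417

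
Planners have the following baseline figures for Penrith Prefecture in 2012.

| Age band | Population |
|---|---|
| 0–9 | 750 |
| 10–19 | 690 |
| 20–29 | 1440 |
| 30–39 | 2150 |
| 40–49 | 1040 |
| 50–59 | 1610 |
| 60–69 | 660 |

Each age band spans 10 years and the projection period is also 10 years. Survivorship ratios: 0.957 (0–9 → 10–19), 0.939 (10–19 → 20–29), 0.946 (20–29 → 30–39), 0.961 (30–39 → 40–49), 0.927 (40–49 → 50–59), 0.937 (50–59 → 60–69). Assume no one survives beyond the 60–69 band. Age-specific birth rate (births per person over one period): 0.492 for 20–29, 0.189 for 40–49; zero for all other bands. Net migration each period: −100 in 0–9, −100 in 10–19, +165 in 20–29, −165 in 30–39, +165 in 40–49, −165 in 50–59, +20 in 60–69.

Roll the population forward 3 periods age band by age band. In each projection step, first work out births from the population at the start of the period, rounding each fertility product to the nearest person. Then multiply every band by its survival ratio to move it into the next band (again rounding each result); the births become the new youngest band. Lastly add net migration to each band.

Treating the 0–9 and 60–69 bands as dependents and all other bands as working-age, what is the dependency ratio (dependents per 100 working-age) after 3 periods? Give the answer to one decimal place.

62.3

— Period 1 —
Births: 1440 × 0.492 = 708 ; 1040 × 0.189 = 197 → total 905
10–19: 750 × 0.957 = 718
20–29: 690 × 0.939 = 648
30–39: 1440 × 0.946 = 1362
40–49: 2150 × 0.961 = 2066
50–59: 1040 × 0.927 = 964
60–69: 1610 × 0.937 = 1509
Net migration: 0–9 − 100 → 805; 10–19 − 100 → 618; 20–29 + 165 → 813; 30–39 − 165 → 1197; 40–49 + 165 → 2231; 50–59 − 165 → 799; 60–69 + 20 → 1529
Population now: 0–9=805, 10–19=618, 20–29=813, 30–39=1197, 40–49=2231, 50–59=799, 60–69=1529
— Period 2 —
Births: 813 × 0.492 = 400 ; 2231 × 0.189 = 422 → total 822
10–19: 805 × 0.957 = 770
20–29: 618 × 0.939 = 580
30–39: 813 × 0.946 = 769
40–49: 1197 × 0.961 = 1150
50–59: 2231 × 0.927 = 2068
60–69: 799 × 0.937 = 749
Net migration: 0–9 − 100 → 722; 10–19 − 100 → 670; 20–29 + 165 → 745; 30–39 − 165 → 604; 40–49 + 165 → 1315; 50–59 − 165 → 1903; 60–69 + 20 → 769
Population now: 0–9=722, 10–19=670, 20–29=745, 30–39=604, 40–49=1315, 50–59=1903, 60–69=769
— Period 3 —
Births: 745 × 0.492 = 367 ; 1315 × 0.189 = 249 → total 616
10–19: 722 × 0.957 = 691
20–29: 670 × 0.939 = 629
30–39: 745 × 0.946 = 705
40–49: 604 × 0.961 = 580
50–59: 1315 × 0.927 = 1219
60–69: 1903 × 0.937 = 1783
Net migration: 0–9 − 100 → 516; 10–19 − 100 → 591; 20–29 + 165 → 794; 30–39 − 165 → 540; 40–49 + 165 → 745; 50–59 − 165 → 1054; 60–69 + 20 → 1803
Population now: 0–9=516, 10–19=591, 20–29=794, 30–39=540, 40–49=745, 50–59=1054, 60–69=1803
Dependents (band 0–9 + band 60–69) = 516 + 1803 = 2319; working-age = 3724; ratio = 2319/3724 × 100 = 62.3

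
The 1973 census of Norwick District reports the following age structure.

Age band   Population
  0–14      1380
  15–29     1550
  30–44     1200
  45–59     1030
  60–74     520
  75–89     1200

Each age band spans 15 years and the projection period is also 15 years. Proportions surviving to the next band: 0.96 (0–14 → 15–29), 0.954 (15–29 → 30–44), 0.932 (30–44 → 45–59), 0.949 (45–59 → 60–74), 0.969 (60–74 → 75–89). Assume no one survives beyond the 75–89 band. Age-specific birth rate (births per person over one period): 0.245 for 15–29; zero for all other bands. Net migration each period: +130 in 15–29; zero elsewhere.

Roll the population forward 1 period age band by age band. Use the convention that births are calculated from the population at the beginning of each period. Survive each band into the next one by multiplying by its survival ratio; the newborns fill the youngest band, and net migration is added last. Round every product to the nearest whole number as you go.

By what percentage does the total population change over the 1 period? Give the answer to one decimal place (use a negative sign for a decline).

-14.1

Period 1.
Births: 1550 * 0.245 = 380
15–29: 1380 * 0.96 = 1325
30–44: 1550 * 0.954 = 1479
45–59: 1200 * 0.932 = 1118
60–74: 1030 * 0.949 = 977
75–89: 520 * 0.969 = 504
Net migration: 15–29 + 130 → 1455
Giving 380 / 1455 / 1479 / 1118 / 977 / 504.
Total: 6880 → 5913; change = -967; percentage change = -14.1%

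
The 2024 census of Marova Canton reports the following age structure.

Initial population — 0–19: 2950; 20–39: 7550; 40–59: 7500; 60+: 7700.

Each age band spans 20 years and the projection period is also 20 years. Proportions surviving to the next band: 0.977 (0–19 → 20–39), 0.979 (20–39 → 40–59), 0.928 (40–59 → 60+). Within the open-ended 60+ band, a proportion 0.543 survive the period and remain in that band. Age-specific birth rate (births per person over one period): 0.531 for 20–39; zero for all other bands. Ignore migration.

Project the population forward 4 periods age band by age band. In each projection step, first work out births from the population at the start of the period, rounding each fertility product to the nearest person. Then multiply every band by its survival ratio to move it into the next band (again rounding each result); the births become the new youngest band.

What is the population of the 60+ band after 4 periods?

[period 1]
Births: 7550 × 0.531 = 4009
20–39: 2950 × 0.977 = 2882
40–59: 7550 × 0.979 = 7391
60+: 7500 × 0.928 + 7700 × 0.543 = 6960 + 4181 = 11141
→ [4009, 2882, 7391, 11141]
[period 2]
Births: 2882 × 0.531 = 1530
20–39: 4009 × 0.977 = 3917
40–59: 2882 × 0.979 = 2821
60+: 7391 × 0.928 + 11141 × 0.543 = 6859 + 6050 = 12909
→ [1530, 3917, 2821, 12909]
[period 3]
Births: 3917 × 0.531 = 2080
20–39: 1530 × 0.977 = 1495
40–59: 3917 × 0.979 = 3835
60+: 2821 × 0.928 + 12909 × 0.543 = 2618 + 7010 = 9628
→ [2080, 1495, 3835, 9628]
[period 4]
Births: 1495 × 0.531 = 794
20–39: 2080 × 0.977 = 2032
40–59: 1495 × 0.979 = 1464
60+: 3835 × 0.928 + 9628 × 0.543 = 3559 + 5228 = 8787
→ [794, 2032, 1464, 8787]

8787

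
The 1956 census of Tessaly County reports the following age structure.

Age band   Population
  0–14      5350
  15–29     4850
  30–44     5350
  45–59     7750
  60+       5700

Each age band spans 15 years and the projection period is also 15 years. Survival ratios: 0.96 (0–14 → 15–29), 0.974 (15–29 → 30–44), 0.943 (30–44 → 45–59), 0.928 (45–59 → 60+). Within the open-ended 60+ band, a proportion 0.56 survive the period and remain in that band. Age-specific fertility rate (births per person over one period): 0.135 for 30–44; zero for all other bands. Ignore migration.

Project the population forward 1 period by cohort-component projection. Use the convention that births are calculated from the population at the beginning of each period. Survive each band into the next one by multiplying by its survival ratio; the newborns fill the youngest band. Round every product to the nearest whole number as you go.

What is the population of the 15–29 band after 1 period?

5136

Numbering the bands 1..5 from youngest to oldest:
After projecting period 1:
Births: 5350 × 0.135 = 722
Band 2: 5350 × 0.96 = 5136
Band 3: 4850 × 0.974 = 4724
Band 4: 5350 × 0.943 = 5045
Band 5: 7750 × 0.928 + 5700 × 0.56 = 7192 + 3192 = 10384
End of period: [722, 5136, 4724, 5045, 10384]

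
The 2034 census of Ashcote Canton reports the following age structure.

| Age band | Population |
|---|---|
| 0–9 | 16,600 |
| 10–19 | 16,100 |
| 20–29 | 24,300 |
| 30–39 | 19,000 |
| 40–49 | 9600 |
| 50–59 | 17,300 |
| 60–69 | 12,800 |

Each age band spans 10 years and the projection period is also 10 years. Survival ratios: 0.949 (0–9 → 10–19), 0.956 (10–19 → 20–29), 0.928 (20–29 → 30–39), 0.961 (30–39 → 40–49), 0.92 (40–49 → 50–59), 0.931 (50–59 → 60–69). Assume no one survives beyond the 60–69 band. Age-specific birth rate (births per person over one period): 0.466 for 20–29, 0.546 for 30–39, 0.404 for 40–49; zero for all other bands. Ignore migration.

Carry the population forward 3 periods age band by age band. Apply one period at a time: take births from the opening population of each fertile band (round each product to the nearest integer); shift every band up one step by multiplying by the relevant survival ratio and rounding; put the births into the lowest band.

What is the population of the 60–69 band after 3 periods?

(Bands numbered youngest = 1 to oldest = 7.)
Period 1.
Births: 24300 × 0.466 = 11324, 19000 × 0.546 = 10374, 9600 × 0.404 = 3878 — total 25576
Band 2: 16600 × 0.949 = 15753
Band 3: 16100 × 0.956 = 15392
Band 4: 24300 × 0.928 = 22550
Band 5: 19000 × 0.961 = 18259
Band 6: 9600 × 0.92 = 8832
Band 7: 17300 × 0.931 = 16106
Giving 25576 / 15753 / 15392 / 22550 / 18259 / 8832 / 16106.
Period 2.
Births: 15392 × 0.466 = 7173, 22550 × 0.546 = 12312, 18259 × 0.404 = 7377 — total 26862
Band 2: 25576 × 0.949 = 24272
Band 3: 15753 × 0.956 = 15060
Band 4: 15392 × 0.928 = 14284
Band 5: 22550 × 0.961 = 21671
Band 6: 18259 × 0.92 = 16798
Band 7: 8832 × 0.931 = 8223
Giving 26862 / 24272 / 15060 / 14284 / 21671 / 16798 / 8223.
Period 3.
Births: 15060 × 0.466 = 7018, 14284 × 0.546 = 7799, 21671 × 0.404 = 8755 — total 23572
Band 2: 26862 × 0.949 = 25492
Band 3: 24272 × 0.956 = 23204
Band 4: 15060 × 0.928 = 13976
Band 5: 14284 × 0.961 = 13727
Band 6: 21671 × 0.92 = 19937
Band 7: 16798 × 0.931 = 15639
Giving 23572 / 25492 / 23204 / 13976 / 13727 / 19937 / 15639.

15639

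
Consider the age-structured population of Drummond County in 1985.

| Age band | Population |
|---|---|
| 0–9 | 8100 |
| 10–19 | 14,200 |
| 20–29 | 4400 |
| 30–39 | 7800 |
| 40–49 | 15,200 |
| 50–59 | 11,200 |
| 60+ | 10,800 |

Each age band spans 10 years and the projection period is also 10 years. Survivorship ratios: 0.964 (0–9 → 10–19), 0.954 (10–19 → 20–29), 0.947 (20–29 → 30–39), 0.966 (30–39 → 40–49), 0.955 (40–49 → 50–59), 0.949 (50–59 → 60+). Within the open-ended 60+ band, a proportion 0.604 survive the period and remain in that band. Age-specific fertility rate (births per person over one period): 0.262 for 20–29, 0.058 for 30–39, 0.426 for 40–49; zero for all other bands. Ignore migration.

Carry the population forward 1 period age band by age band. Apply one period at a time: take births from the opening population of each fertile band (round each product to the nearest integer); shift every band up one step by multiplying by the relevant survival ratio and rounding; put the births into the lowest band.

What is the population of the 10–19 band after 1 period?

7808

Numbering the bands 1..7 from youngest to oldest:
Period 1:
Births: 4400 × 0.262 = 1153 ; 7800 × 0.058 = 452 ; 15200 × 0.426 = 6475 → total 8080
Band 2: 8100 × 0.964 = 7808
Band 3: 14200 × 0.954 = 13547
Band 4: 4400 × 0.947 = 4167
Band 5: 7800 × 0.966 = 7535
Band 6: 15200 × 0.955 = 14516
Band 7: 11200 × 0.949 + 10800 × 0.604 = 10629 + 6523 = 17152
→ [8080, 7808, 13547, 4167, 7535, 14516, 17152]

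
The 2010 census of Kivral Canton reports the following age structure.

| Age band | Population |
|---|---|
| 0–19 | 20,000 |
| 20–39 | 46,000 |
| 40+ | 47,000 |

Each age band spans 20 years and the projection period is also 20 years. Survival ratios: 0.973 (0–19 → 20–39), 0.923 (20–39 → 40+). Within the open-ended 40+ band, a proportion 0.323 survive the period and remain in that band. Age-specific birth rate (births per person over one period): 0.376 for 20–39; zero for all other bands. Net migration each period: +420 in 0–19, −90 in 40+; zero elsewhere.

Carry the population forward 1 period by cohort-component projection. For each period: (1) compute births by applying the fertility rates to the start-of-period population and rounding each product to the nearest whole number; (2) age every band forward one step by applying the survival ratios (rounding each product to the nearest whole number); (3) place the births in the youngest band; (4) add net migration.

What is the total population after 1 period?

— Period 1 —
Births: 46000 × 0.376 = 17296
20–39: 20000 × 0.973 = 19460
40+: 46000 × 0.923 + 47000 × 0.323 = 42458 + 15181 = 57639
Net migration: 0–19 + 420 → 17716; 40+ − 90 → 57549
Population now: 0–19=17716, 20–39=19460, 40+=57549
Total after period 1: 17716 + 19460 + 57549 = 94725

94725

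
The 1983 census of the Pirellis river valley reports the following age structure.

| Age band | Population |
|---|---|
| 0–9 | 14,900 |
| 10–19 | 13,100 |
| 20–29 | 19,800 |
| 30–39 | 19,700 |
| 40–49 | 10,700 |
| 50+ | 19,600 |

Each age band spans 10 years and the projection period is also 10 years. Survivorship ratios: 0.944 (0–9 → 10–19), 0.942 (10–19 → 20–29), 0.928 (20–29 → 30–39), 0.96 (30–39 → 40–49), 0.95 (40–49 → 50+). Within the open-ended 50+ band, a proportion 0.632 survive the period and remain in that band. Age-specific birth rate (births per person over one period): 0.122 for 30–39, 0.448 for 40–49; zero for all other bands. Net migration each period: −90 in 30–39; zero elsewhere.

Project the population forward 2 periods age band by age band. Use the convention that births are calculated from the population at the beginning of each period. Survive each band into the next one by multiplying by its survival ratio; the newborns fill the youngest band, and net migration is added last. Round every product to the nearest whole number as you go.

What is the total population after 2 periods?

(Groups numbered youngest = 1 to oldest = 6.)
After projecting period 1:
Births: 19700 × 0.122 = 2403  |  10700 × 0.448 = 4794 — total 7197
Group 2: 14900 × 0.944 = 14066
Group 3: 13100 × 0.942 = 12340
Group 4: 19800 × 0.928 = 18374
Group 5: 19700 × 0.96 = 18912
Group 6: 10700 × 0.95 + 19600 × 0.632 = 10165 + 12387 = 22552
Net migration: Group 4 − 90 → 18284
Giving 7197 / 14066 / 12340 / 18284 / 18912 / 22552.
After projecting period 2:
Births: 18284 × 0.122 = 2231  |  18912 × 0.448 = 8473 — total 10704
Group 2: 7197 × 0.944 = 6794
Group 3: 14066 × 0.942 = 13250
Group 4: 12340 × 0.928 = 11452
Group 5: 18284 × 0.96 = 17553
Group 6: 18912 × 0.95 + 22552 × 0.632 = 17966 + 14253 = 32219
Net migration: Group 4 − 90 → 11362
Giving 10704 / 6794 / 13250 / 11362 / 17553 / 32219.
Total after period 2: 10704 + 6794 + 13250 + 11362 + 17553 + 32219 = 91882

91882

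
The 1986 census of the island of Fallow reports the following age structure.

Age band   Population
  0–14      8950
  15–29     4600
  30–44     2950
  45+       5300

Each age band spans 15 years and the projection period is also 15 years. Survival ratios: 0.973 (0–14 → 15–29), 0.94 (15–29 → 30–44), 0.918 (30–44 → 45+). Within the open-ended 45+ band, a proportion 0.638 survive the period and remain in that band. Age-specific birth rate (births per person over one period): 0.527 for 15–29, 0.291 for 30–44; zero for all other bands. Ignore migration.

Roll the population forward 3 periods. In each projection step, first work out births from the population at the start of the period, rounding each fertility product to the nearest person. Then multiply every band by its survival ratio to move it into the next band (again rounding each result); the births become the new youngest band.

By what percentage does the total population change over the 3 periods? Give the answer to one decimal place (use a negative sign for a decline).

16.0

[period 1]
Births: 4600 * 0.527 = 2424  |  2950 * 0.291 = 858 — total 3282
15–29: 8950 * 0.973 = 8708
30–44: 4600 * 0.94 = 4324
45+: 2950 * 0.918 + 5300 * 0.638 = 2708 + 3381 = 6089
→ [3282, 8708, 4324, 6089]
[period 2]
Births: 8708 * 0.527 = 4589  |  4324 * 0.291 = 1258 — total 5847
15–29: 3282 * 0.973 = 3193
30–44: 8708 * 0.94 = 8186
45+: 4324 * 0.918 + 6089 * 0.638 = 3969 + 3885 = 7854
→ [5847, 3193, 8186, 7854]
[period 3]
Births: 3193 * 0.527 = 1683  |  8186 * 0.291 = 2382 — total 4065
15–29: 5847 * 0.973 = 5689
30–44: 3193 * 0.94 = 3001
45+: 8186 * 0.918 + 7854 * 0.638 = 7515 + 5011 = 12526
→ [4065, 5689, 3001, 12526]
Total: 21800 → 25281; change = 3481; percentage change = 16.0%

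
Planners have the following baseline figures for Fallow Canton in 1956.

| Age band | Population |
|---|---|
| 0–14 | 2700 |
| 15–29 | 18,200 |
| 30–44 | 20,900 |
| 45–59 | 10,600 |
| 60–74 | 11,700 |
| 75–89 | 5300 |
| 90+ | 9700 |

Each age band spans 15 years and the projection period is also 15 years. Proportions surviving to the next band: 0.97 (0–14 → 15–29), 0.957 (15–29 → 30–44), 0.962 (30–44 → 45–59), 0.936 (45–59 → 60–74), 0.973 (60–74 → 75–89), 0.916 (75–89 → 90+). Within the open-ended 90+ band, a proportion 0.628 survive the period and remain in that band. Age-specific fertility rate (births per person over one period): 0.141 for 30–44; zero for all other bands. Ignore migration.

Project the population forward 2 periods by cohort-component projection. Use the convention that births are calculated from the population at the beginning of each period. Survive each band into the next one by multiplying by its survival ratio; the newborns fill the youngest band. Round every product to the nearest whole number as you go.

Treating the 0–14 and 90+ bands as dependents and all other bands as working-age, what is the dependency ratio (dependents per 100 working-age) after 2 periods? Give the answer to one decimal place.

39.1

Period 1:
Births: 20900 × 0.141 = 2947
15–29: 2700 × 0.97 = 2619
30–44: 18200 × 0.957 = 17417
45–59: 20900 × 0.962 = 20106
60–74: 10600 × 0.936 = 9922
75–89: 11700 × 0.973 = 11384
90+: 5300 × 0.916 + 9700 × 0.628 = 4855 + 6092 = 10947
→ [2947, 2619, 17417, 20106, 9922, 11384, 10947]
Period 2:
Births: 17417 × 0.141 = 2456
15–29: 2947 × 0.97 = 2859
30–44: 2619 × 0.957 = 2506
45–59: 17417 × 0.962 = 16755
60–74: 20106 × 0.936 = 18819
75–89: 9922 × 0.973 = 9654
90+: 11384 × 0.916 + 10947 × 0.628 = 10428 + 6875 = 17303
→ [2456, 2859, 2506, 16755, 18819, 9654, 17303]
Dependents (band 0–14 + band 90+) = 2456 + 17303 = 19759; working-age = 50593; ratio = 19759/50593 × 100 = 39.1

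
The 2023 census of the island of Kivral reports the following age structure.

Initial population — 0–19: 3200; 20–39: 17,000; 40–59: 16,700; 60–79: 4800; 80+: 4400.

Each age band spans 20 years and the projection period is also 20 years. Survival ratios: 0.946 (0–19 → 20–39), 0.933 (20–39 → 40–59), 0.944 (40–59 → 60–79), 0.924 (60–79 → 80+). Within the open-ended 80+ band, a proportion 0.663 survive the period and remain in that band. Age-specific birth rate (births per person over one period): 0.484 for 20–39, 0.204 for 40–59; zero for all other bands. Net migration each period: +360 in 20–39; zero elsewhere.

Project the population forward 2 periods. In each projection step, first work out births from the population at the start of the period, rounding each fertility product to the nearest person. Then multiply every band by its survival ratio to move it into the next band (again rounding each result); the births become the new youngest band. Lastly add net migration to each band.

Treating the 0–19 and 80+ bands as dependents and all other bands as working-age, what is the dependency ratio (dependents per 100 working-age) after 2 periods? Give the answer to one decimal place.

(Bands numbered youngest = 1 to oldest = 5.)
After projecting period 1:
Births: 17000 * 0.484 = 8228  |  16700 * 0.204 = 3407 — total 11635
Band 2: 3200 * 0.946 = 3027
Band 3: 17000 * 0.933 = 15861
Band 4: 16700 * 0.944 = 15765
Band 5: 4800 * 0.924 + 4400 * 0.663 = 4435 + 2917 = 7352
Net migration: Band 2 + 360 → 3387
Population now: 0–19=11635, 20–39=3387, 40–59=15861, 60–79=15765, 80+=7352
After projecting period 2:
Births: 3387 * 0.484 = 1639  |  15861 * 0.204 = 3236 — total 4875
Band 2: 11635 * 0.946 = 11007
Band 3: 3387 * 0.933 = 3160
Band 4: 15861 * 0.944 = 14973
Band 5: 15765 * 0.924 + 7352 * 0.663 = 14567 + 4874 = 19441
Net migration: Band 2 + 360 → 11367
Population now: 0–19=4875, 20–39=11367, 40–59=3160, 60–79=14973, 80+=19441
Dependents (band 0–19 + band 80+) = 4875 + 19441 = 24316; working-age = 29500; ratio = 24316/29500 × 100 = 82.4

82.4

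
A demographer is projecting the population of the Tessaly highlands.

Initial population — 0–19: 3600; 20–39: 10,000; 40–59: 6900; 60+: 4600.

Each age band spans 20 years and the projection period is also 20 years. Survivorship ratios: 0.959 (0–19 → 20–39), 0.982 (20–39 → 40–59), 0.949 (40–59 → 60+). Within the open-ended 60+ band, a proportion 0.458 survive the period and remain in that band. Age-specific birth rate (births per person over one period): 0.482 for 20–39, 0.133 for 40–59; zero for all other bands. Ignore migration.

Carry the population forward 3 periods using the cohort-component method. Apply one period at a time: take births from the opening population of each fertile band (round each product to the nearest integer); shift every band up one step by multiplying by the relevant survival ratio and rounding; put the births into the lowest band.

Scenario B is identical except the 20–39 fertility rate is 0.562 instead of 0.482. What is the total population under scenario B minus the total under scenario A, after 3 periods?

1890

After projecting period 1:
Births: 10000 × 0.482 = 4820  |  6900 × 0.133 = 918 ⇒ total 5738
20–39: 3600 × 0.959 = 3452
40–59: 10000 × 0.982 = 9820
60+: 6900 × 0.949 + 4600 × 0.458 = 6548 + 2107 = 8655
→ [5738, 3452, 9820, 8655]
After projecting period 2:
Births: 3452 × 0.482 = 1664  |  9820 × 0.133 = 1306 ⇒ total 2970
20–39: 5738 × 0.959 = 5503
40–59: 3452 × 0.982 = 3390
60+: 9820 × 0.949 + 8655 × 0.458 = 9319 + 3964 = 13283
→ [2970, 5503, 3390, 13283]
After projecting period 3:
Births: 5503 × 0.482 = 2652  |  3390 × 0.133 = 451 ⇒ total 3103
20–39: 2970 × 0.959 = 2848
40–59: 5503 × 0.982 = 5404
60+: 3390 × 0.949 + 13283 × 0.458 = 3217 + 6084 = 9301
→ [3103, 2848, 5404, 9301]
Scenario A total after 3 periods: 20656
Scenario B projection —
After projecting period 1:
Births: 10000 × 0.562 = 5620  |  6900 × 0.133 = 918 ⇒ total 6538
20–39: 3600 × 0.959 = 3452
40–59: 10000 × 0.982 = 9820
60+: 6900 × 0.949 + 4600 × 0.458 = 6548 + 2107 = 8655
→ [6538, 3452, 9820, 8655]
After projecting period 2:
Births: 3452 × 0.562 = 1940  |  9820 × 0.133 = 1306 ⇒ total 3246
20–39: 6538 × 0.959 = 6270
40–59: 3452 × 0.982 = 3390
60+: 9820 × 0.949 + 8655 × 0.458 = 9319 + 3964 = 13283
→ [3246, 6270, 3390, 13283]
After projecting period 3:
Births: 6270 × 0.562 = 3524  |  3390 × 0.133 = 451 ⇒ total 3975
20–39: 3246 × 0.959 = 3113
40–59: 6270 × 0.982 = 6157
60+: 3390 × 0.949 + 13283 × 0.458 = 3217 + 6084 = 9301
→ [3975, 3113, 6157, 9301]
Scenario B total after 3 periods: 22546
Difference B − A = 22546 − 20656 = 1890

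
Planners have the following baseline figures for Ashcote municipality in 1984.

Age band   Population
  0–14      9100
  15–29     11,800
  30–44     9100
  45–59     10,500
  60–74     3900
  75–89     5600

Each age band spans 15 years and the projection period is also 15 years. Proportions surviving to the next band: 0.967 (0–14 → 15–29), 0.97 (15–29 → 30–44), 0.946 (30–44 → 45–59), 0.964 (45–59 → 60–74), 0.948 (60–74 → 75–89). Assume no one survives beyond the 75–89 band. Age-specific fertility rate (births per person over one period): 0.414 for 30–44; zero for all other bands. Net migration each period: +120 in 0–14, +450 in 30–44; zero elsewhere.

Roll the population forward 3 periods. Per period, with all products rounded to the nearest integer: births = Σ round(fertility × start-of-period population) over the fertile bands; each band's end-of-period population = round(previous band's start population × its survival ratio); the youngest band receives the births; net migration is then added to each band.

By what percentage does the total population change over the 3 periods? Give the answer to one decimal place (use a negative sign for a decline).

Period 1:
Births: 9100 × 0.414 = 3767
15–29: 9100 × 0.967 = 8800
30–44: 11800 × 0.97 = 11446
45–59: 9100 × 0.946 = 8609
60–74: 10500 × 0.964 = 10122
75–89: 3900 × 0.948 = 3697
Net migration: 0–14 + 120 → 3887; 30–44 + 450 → 11896
→ [3887, 8800, 11896, 8609, 10122, 3697]
Period 2:
Births: 11896 × 0.414 = 4925
15–29: 3887 × 0.967 = 3759
30–44: 8800 × 0.97 = 8536
45–59: 11896 × 0.946 = 11254
60–74: 8609 × 0.964 = 8299
75–89: 10122 × 0.948 = 9596
Net migration: 0–14 + 120 → 5045; 30–44 + 450 → 8986
→ [5045, 3759, 8986, 11254, 8299, 9596]
Period 3:
Births: 8986 × 0.414 = 3720
15–29: 5045 × 0.967 = 4879
30–44: 3759 × 0.97 = 3646
45–59: 8986 × 0.946 = 8501
60–74: 11254 × 0.964 = 10849
75–89: 8299 × 0.948 = 7867
Net migration: 0–14 + 120 → 3840; 30–44 + 450 → 4096
→ [3840, 4879, 4096, 8501, 10849, 7867]
Total: 50000 → 40032; change = -9968; percentage change = -19.9%

-19.9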